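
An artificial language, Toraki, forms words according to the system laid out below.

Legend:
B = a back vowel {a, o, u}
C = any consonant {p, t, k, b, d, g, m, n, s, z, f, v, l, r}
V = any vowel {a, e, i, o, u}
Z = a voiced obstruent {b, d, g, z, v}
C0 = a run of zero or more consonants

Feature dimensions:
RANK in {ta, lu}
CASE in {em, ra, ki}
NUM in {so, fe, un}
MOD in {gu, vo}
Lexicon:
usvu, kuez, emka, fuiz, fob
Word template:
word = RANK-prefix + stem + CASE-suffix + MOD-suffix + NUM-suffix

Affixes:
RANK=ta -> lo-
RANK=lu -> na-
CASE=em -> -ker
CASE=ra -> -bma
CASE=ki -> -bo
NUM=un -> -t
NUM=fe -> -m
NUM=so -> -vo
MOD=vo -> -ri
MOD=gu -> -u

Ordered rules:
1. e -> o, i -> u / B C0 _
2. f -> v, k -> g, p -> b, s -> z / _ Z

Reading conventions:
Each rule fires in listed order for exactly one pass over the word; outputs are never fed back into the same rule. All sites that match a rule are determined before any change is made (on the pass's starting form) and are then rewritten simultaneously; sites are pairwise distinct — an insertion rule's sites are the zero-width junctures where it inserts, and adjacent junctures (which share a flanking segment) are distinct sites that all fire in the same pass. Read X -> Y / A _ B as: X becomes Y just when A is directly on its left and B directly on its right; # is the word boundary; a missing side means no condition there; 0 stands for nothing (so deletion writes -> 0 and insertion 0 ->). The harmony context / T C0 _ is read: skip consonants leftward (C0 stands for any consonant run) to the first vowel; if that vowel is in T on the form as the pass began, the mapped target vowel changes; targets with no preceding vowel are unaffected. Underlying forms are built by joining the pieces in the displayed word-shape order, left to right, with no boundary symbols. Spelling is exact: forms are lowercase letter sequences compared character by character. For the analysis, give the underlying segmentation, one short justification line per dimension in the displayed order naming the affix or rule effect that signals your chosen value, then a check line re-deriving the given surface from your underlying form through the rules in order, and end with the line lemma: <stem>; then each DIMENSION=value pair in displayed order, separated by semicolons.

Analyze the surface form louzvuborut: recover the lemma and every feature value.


underlying: lo-usvu-bo-ri-t
RANK=ta - signalled by the affix lo-
CASE=ki - signalled by the affix -bo
NUM=un - signalled by the affix -t
MOD=vo - signalled by the affix -ri
check: lousvuborit -> lousvuborut -> louzvuborut
lemma: usvu; RANK=ta; CASE=ki; NUM=un; MOD=vo


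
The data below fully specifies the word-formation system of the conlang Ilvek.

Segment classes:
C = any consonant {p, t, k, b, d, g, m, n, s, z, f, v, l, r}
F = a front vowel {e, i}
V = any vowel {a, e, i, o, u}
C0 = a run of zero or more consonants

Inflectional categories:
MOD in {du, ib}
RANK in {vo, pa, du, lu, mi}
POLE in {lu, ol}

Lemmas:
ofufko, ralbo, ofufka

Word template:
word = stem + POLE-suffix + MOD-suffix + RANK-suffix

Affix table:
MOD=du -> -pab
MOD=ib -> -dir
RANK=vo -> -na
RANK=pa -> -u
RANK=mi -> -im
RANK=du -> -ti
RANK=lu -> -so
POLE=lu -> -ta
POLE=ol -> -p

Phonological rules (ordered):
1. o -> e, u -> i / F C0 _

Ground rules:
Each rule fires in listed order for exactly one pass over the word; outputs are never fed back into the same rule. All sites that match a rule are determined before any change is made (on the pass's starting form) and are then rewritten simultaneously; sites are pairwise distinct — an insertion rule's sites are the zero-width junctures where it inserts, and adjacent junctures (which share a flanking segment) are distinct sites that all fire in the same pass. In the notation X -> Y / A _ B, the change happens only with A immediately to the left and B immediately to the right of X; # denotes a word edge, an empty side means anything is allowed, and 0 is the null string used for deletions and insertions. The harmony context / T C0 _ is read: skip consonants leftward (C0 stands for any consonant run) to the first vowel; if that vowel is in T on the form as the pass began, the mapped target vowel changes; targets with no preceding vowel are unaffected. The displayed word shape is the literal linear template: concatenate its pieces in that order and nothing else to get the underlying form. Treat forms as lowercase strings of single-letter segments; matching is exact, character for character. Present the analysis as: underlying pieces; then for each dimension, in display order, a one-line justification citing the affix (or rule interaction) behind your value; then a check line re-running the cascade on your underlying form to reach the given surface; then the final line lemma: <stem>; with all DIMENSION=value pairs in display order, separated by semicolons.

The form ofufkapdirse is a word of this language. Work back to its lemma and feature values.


underlying: ofufka-p-dir-so
MOD=ib - signalled by the affix -dir
RANK=lu - signalled by the affix -so
POLE=ol - signalled by the affix -p
check: ofufkapdirso -> ofufkapdirse
lemma: ofufka; MOD=ib; RANK=lu; POLE=ol


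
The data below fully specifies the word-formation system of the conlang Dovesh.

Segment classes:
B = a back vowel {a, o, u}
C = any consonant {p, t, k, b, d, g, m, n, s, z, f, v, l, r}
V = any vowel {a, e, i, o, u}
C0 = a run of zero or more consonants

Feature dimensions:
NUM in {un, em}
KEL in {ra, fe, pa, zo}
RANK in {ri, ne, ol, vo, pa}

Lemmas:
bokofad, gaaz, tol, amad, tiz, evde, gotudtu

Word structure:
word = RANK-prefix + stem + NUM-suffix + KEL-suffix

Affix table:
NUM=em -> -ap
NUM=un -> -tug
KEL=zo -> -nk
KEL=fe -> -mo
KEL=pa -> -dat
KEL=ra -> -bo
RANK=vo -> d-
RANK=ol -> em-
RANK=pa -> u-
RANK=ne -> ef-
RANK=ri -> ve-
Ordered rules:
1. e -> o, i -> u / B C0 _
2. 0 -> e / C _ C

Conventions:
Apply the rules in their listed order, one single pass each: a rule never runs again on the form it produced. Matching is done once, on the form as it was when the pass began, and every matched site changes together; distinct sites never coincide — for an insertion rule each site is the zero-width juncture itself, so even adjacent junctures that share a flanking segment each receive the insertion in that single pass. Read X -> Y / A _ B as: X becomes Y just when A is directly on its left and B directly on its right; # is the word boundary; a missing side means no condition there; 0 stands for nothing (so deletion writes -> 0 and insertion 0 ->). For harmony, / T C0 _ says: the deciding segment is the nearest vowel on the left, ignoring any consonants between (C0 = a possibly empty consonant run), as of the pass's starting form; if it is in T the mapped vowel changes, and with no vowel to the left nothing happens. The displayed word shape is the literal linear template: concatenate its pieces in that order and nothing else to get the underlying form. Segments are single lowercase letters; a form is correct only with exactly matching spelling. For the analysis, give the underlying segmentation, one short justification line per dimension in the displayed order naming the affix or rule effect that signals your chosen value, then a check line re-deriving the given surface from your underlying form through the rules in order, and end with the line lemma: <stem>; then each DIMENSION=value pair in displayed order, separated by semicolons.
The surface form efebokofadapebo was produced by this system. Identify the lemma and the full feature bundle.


underlying: ef-bokofad-ap-bo
NUM=em - signalled by the affix -ap
KEL=ra - signalled by the affix -bo
RANK=ne - signalled by the affix ef-
check: efbokofadapbo -> efbokofadapbo -> efebokofadapebo
lemma: bokofad; NUM=em; KEL=ra; RANK=ne


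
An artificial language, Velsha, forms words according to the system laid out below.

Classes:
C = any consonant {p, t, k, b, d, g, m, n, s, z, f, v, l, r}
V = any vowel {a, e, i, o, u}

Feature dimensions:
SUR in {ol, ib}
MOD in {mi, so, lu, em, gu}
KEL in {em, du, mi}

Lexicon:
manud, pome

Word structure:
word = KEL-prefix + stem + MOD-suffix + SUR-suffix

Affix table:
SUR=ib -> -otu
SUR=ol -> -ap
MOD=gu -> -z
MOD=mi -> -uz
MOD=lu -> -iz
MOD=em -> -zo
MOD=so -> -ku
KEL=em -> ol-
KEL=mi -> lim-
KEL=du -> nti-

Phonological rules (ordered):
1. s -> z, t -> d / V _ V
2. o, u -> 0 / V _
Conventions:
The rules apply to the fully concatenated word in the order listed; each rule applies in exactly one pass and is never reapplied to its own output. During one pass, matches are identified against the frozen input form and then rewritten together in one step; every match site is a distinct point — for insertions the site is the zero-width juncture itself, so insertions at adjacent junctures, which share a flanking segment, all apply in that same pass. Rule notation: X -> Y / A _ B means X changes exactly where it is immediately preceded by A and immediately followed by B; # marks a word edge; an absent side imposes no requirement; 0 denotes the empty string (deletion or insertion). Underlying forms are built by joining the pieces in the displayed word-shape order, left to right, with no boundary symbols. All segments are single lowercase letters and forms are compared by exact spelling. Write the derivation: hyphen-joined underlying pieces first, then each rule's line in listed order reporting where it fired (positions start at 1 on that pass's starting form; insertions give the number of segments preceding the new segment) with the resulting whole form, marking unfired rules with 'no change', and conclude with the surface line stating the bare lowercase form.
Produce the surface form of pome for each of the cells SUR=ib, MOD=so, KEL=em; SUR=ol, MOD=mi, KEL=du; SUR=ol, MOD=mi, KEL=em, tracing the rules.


cell SUR=ib, MOD=so, KEL=em:
underlying: ol-pome-ku-otu
1. s -> z, t -> d / V _ V: fires at position(s) 10: olpomekuodu
2. o, u -> 0 / V _: fires at position(s) 9: olpomekudu
surface: olpomekudu

cell SUR=ol, MOD=mi, KEL=du:
underlying: nti-pome-uz-ap
1. s -> z, t -> d / V _ V: no change
2. o, u -> 0 / V _: fires at position(s) 8: ntipomezap
surface: ntipomezap

cell SUR=ol, MOD=mi, KEL=em:
underlying: ol-pome-uz-ap
1. s -> z, t -> d / V _ V: no change
2. o, u -> 0 / V _: fires at position(s) 7: olpomezap
surface: olpomezap


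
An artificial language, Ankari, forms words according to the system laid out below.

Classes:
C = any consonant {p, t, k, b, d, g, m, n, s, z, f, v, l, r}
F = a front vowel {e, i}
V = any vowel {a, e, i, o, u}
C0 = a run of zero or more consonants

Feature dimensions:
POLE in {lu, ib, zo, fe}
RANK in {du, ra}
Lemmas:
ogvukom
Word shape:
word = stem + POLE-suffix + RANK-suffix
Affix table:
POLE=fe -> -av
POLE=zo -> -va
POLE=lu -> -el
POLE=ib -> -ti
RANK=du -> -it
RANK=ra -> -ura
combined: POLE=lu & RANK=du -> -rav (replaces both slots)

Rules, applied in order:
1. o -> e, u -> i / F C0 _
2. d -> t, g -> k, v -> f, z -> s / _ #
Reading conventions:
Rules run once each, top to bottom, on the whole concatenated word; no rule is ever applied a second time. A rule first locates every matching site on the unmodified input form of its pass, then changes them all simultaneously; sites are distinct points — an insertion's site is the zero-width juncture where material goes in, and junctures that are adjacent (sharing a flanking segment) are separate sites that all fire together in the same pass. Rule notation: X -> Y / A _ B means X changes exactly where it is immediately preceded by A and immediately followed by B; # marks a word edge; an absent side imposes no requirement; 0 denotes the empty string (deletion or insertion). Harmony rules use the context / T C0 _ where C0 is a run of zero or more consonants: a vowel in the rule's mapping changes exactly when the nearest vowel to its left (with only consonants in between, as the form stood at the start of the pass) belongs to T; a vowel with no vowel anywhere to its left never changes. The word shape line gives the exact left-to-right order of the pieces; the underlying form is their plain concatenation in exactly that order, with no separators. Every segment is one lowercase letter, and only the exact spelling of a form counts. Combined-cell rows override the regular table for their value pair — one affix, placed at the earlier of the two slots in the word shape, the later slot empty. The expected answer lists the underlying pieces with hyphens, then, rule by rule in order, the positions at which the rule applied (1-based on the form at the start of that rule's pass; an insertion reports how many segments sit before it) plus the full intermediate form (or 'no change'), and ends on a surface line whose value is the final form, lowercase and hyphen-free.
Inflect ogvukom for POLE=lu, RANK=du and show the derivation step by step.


underlying: ogvukom-rav
1. o -> e, u -> i / F C0 _: no change
2. d -> t, g -> k, v -> f, z -> s / _ #: fires at position(s) 10: ogvukomraf
surface: ogvukomraf


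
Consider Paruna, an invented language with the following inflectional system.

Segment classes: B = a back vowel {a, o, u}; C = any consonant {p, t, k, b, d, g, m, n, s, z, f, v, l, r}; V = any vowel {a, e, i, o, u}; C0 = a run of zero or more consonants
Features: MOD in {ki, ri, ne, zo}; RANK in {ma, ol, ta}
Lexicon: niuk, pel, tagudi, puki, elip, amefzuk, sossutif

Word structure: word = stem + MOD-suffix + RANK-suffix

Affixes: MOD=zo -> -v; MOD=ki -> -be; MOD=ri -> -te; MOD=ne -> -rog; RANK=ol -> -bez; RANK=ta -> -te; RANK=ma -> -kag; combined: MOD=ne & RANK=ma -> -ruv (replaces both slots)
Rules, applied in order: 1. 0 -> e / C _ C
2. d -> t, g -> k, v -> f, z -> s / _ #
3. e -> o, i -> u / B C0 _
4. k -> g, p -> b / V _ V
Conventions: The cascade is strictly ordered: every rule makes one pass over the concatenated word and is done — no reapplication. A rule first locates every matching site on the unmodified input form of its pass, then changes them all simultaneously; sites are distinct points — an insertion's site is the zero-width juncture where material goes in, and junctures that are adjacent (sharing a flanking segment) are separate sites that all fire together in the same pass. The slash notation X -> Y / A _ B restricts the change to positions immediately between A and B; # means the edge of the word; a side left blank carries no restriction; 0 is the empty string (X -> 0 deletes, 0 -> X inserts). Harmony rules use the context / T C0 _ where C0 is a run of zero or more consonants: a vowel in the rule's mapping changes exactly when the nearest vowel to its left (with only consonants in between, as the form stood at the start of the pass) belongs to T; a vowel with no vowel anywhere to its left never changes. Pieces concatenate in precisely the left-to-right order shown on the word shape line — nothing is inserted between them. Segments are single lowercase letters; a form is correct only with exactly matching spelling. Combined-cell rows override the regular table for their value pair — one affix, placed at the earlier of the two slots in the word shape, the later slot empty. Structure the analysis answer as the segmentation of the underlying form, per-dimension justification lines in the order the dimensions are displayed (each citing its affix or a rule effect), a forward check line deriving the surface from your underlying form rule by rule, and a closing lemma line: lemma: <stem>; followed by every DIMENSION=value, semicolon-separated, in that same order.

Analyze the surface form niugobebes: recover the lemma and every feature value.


underlying: niuk-be-bez
MOD=ki - signalled by the affix -be
RANK=ol - signalled by the affix -bez
check: niukbebez -> niukebebez -> niukebebes -> niukobebes -> niugobebes
lemma: niuk; MOD=ki; RANK=ol


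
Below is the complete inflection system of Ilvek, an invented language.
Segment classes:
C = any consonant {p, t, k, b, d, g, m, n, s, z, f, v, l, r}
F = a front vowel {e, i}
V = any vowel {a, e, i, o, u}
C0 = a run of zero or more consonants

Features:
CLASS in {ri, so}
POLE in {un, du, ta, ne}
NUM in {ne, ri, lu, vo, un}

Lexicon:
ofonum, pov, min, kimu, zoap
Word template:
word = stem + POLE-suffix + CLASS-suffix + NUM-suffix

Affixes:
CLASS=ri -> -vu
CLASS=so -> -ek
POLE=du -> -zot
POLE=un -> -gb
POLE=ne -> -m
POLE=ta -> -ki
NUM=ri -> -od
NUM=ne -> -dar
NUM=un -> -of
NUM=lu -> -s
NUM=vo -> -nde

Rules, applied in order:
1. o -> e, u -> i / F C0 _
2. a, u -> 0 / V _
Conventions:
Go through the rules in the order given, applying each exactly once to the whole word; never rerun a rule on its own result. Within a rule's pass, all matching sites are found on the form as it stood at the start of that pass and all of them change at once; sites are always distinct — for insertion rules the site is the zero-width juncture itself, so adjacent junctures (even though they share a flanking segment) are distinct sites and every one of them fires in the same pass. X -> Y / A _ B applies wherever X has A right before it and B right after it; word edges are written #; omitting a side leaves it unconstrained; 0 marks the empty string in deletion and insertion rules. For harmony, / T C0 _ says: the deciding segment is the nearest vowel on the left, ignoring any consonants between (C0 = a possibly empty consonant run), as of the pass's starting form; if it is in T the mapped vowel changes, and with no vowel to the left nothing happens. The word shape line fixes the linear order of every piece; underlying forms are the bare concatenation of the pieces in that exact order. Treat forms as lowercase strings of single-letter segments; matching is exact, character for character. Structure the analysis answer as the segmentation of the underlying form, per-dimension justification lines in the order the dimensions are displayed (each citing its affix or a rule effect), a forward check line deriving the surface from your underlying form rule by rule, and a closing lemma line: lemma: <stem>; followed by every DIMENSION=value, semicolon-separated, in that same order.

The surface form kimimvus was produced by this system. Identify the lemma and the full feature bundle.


underlying: kimu-m-vu-s
CLASS=ri - signalled by the affix -vu
POLE=ne - signalled by the affix -m
NUM=lu - signalled by the affix -s
check: kimumvus -> kimimvus -> kimimvus
lemma: kimu; CLASS=ri; POLE=ne; NUM=lu


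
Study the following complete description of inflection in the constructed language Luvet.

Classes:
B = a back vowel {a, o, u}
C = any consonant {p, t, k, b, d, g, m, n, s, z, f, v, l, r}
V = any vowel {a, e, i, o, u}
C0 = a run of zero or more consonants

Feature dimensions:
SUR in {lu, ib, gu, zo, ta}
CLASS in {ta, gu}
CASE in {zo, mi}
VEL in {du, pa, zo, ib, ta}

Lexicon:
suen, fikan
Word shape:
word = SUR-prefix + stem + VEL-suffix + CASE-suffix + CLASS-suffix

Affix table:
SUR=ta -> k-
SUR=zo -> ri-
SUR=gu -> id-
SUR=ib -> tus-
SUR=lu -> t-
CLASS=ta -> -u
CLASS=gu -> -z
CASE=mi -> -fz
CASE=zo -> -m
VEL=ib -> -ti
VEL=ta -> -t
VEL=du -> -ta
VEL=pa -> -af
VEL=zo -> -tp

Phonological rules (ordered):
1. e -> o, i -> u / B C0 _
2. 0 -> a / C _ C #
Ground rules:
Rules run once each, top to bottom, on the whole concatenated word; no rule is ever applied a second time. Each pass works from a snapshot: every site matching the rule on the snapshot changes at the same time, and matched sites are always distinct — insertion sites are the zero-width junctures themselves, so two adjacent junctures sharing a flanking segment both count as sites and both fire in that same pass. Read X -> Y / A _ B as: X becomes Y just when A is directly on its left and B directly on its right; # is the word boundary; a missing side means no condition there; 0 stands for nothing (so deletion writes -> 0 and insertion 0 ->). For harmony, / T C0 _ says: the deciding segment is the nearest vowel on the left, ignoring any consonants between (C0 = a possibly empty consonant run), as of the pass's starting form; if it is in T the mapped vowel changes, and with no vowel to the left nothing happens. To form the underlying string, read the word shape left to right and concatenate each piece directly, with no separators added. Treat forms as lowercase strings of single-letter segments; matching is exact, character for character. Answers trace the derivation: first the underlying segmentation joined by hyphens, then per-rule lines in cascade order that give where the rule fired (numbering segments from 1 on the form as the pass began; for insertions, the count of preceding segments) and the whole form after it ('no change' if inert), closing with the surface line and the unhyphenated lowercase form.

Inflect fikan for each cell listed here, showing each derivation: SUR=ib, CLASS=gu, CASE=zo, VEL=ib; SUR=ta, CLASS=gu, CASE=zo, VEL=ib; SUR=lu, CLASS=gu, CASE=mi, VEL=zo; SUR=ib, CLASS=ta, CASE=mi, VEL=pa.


cell SUR=ib, CLASS=gu, CASE=zo, VEL=ib:
underlying: tus-fikan-ti-m-z
1. e -> o, i -> u / B C0 _: fires at position(s) 5, 10: tusfukantumz
2. 0 -> a / C _ C #: inserts after position(s) 11: tusfukantumaz
surface: tusfukantumaz

cell SUR=ta, CLASS=gu, CASE=zo, VEL=ib:
underlying: k-fikan-ti-m-z
1. e -> o, i -> u / B C0 _: fires at position(s) 8: kfikantumz
2. 0 -> a / C _ C #: inserts after position(s) 9: kfikantumaz
surface: kfikantumaz

cell SUR=lu, CLASS=gu, CASE=mi, VEL=zo:
underlying: t-fikan-tp-fz-z
1. e -> o, i -> u / B C0 _: no change
2. 0 -> a / C _ C #: inserts after position(s) 10: tfikantpfzaz
surface: tfikantpfzaz

cell SUR=ib, CLASS=ta, CASE=mi, VEL=pa:
underlying: tus-fikan-af-fz-u
1. e -> o, i -> u / B C0 _: fires at position(s) 5: tusfukanaffzu
2. 0 -> a / C _ C #: no change
surface: tusfukanaffzu


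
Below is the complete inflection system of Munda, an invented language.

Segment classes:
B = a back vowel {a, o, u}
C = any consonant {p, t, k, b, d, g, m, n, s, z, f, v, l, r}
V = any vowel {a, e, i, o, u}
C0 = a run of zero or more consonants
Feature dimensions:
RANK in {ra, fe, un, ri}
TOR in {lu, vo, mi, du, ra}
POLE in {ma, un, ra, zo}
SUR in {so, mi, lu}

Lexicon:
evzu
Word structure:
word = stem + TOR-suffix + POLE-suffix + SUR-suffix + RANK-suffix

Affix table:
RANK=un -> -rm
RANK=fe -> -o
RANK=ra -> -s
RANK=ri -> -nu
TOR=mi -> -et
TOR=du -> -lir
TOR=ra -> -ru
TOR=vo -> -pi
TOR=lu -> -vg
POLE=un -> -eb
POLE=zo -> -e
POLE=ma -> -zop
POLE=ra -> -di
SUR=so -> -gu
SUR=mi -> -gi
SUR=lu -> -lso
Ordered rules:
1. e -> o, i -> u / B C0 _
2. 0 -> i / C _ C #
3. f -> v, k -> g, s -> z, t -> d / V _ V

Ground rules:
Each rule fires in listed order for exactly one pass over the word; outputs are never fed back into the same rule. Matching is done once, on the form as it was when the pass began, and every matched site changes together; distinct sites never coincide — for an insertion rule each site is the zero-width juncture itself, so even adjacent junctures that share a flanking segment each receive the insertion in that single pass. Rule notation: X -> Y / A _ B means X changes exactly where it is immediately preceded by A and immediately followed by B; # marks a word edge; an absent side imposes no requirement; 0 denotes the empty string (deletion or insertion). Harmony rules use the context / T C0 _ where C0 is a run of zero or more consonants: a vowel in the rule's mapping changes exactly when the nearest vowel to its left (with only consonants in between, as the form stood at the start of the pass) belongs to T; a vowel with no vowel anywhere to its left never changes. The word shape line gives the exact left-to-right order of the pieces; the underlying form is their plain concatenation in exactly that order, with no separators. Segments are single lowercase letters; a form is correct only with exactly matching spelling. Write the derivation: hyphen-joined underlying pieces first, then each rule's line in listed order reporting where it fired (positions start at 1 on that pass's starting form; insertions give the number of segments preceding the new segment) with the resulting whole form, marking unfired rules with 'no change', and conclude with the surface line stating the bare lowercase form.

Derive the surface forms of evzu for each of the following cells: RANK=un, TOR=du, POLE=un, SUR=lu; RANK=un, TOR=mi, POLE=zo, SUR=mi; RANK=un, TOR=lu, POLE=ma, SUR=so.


cell RANK=un, TOR=du, POLE=un, SUR=lu:
underlying: evzu-lir-eb-lso-rm
1. e -> o, i -> u / B C0 _: fires at position(s) 6: evzulureblsorm
2. 0 -> i / C _ C #: inserts after position(s) 13: evzulureblsorim
3. f -> v, k -> g, s -> z, t -> d / V _ V: no change
surface: evzulureblsorim

cell RANK=un, TOR=mi, POLE=zo, SUR=mi:
underlying: evzu-et-e-gi-rm
1. e -> o, i -> u / B C0 _: fires at position(s) 5: evzuotegirm
2. 0 -> i / C _ C #: inserts after position(s) 10: evzuotegirim
3. f -> v, k -> g, s -> z, t -> d / V _ V: fires at position(s) 6: evzuodegirim
surface: evzuodegirim

cell RANK=un, TOR=lu, POLE=ma, SUR=so:
underlying: evzu-vg-zop-gu-rm
1. e -> o, i -> u / B C0 _: no change
2. 0 -> i / C _ C #: inserts after position(s) 12: evzuvgzopgurim
3. f -> v, k -> g, s -> z, t -> d / V _ V: no change
surface: evzuvgzopgurim


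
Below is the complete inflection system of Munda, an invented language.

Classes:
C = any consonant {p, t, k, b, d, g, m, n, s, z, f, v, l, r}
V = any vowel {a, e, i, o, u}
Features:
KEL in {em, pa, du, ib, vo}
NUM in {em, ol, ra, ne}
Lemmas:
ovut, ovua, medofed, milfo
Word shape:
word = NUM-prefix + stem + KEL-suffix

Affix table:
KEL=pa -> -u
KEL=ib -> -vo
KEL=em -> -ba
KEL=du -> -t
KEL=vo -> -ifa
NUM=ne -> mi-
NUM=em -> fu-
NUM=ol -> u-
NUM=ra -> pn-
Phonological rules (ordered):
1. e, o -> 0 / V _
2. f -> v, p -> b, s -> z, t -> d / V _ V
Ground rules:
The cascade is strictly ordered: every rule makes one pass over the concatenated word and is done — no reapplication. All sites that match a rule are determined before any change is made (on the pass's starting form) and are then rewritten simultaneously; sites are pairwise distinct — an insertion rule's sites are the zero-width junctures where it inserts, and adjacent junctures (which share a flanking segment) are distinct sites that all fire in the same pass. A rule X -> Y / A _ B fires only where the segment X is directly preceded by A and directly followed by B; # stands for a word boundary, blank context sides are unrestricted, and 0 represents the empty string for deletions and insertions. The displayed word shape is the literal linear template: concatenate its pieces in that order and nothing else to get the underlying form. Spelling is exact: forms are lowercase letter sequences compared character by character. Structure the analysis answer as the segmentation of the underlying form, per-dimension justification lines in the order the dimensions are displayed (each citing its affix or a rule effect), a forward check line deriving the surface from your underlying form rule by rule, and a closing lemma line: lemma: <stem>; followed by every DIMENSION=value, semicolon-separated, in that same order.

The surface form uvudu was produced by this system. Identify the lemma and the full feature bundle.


underlying: u-ovut-u
KEL=pa - signalled by the affix -u
NUM=ol - signalled by the affix u-
check: uovutu -> uvutu -> uvudu
lemma: ovut; KEL=pa; NUM=ol


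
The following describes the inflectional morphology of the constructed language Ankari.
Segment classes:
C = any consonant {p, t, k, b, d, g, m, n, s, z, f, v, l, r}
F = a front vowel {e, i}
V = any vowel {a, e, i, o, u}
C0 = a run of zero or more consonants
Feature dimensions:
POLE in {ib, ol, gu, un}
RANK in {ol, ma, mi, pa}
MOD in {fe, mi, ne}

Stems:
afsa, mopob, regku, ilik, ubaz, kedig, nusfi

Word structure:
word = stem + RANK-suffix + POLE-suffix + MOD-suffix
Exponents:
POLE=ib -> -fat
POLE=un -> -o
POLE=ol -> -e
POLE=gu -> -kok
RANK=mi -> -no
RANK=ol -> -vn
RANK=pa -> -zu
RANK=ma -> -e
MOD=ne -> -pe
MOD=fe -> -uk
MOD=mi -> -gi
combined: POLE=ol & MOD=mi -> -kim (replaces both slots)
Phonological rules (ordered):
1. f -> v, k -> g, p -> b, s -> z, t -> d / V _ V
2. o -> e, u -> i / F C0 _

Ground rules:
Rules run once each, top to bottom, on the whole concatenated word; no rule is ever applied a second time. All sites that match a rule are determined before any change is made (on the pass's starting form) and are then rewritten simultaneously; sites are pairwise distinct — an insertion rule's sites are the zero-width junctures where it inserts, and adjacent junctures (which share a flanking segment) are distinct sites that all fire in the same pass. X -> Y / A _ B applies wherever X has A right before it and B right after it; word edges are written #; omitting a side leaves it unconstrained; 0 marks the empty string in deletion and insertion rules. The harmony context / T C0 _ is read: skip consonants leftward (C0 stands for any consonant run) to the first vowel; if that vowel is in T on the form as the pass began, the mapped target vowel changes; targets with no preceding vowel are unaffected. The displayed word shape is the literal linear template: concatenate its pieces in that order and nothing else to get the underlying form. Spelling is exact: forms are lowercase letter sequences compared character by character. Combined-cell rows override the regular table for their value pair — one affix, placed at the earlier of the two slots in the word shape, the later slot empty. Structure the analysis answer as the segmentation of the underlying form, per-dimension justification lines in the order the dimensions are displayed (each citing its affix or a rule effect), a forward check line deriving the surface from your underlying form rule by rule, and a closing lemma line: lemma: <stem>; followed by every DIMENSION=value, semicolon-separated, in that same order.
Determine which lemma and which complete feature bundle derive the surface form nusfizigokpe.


underlying: nusfi-zu-kok-pe
POLE=gu - signalled by the affix -kok
RANK=pa - signalled by the affix -zu
MOD=ne - signalled by the affix -pe
check: nusfizukokpe -> nusfizugokpe -> nusfizigokpe
lemma: nusfi; POLE=gu; RANK=pa; MOD=ne


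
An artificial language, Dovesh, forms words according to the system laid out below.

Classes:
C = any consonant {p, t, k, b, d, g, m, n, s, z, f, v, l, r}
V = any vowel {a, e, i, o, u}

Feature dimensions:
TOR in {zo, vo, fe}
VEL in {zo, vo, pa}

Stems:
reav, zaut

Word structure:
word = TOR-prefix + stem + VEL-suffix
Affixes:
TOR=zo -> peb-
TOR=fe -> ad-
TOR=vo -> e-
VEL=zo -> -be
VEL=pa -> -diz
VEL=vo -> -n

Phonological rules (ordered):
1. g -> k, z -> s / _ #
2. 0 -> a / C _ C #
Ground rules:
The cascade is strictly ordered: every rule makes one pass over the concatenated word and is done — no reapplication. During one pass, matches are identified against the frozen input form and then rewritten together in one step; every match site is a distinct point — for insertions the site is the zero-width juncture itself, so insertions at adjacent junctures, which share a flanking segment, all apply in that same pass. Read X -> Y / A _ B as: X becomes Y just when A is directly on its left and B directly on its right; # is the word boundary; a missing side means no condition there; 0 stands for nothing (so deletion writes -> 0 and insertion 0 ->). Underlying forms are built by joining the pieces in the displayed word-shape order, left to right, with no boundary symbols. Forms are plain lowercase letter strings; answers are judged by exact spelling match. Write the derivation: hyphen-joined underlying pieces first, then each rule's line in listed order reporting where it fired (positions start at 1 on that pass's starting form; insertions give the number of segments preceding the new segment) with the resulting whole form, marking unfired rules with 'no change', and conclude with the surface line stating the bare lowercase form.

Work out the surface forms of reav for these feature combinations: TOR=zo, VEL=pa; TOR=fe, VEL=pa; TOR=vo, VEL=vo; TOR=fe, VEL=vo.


cell TOR=zo, VEL=pa:
underlying: peb-reav-diz
1. g -> k, z -> s / _ #: fires at position(s) 10: pebreavdis
2. 0 -> a / C _ C #: no change
surface: pebreavdis

cell TOR=fe, VEL=pa:
underlying: ad-reav-diz
1. g -> k, z -> s / _ #: fires at position(s) 9: adreavdis
2. 0 -> a / C _ C #: no change
surface: adreavdis

cell TOR=vo, VEL=vo:
underlying: e-reav-n
1. g -> k, z -> s / _ #: no change
2. 0 -> a / C _ C #: inserts after position(s) 5: ereavan
surface: ereavan

cell TOR=fe, VEL=vo:
underlying: ad-reav-n
1. g -> k, z -> s / _ #: no change
2. 0 -> a / C _ C #: inserts after position(s) 6: adreavan
surface: adreavan


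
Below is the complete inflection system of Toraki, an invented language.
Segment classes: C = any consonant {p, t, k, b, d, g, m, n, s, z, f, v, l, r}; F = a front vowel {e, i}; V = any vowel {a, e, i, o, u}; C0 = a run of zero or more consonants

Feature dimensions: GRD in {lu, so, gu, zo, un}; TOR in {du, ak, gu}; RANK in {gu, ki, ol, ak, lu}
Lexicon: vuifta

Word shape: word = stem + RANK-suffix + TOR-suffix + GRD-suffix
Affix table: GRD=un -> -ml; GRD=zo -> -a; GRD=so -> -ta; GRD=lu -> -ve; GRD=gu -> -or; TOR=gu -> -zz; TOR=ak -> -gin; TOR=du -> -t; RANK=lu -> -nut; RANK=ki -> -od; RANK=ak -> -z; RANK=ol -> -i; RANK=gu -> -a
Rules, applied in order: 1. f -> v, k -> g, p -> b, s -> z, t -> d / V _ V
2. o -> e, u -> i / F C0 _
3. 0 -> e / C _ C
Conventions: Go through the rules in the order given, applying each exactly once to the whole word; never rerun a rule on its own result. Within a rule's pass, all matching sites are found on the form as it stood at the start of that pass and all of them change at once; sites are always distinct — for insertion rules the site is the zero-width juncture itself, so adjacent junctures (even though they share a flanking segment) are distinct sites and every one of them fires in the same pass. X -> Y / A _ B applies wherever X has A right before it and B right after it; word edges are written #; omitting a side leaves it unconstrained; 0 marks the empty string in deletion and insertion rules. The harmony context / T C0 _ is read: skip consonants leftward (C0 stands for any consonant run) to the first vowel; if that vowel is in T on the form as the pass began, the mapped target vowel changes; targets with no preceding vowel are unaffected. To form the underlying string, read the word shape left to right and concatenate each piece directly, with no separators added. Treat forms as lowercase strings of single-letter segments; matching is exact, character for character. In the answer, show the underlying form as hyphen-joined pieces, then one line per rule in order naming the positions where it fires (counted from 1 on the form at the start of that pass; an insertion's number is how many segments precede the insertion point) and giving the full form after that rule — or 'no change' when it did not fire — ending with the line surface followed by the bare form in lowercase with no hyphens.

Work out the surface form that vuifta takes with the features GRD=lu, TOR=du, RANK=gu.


underlying: vuifta-a-t-ve
1. f -> v, k -> g, p -> b, s -> z, t -> d / V _ V: no change
2. o -> e, u -> i / F C0 _: no change
3. 0 -> e / C _ C: inserts after position(s) 4, 8: vuifetaateve
surface: vuifetaateve


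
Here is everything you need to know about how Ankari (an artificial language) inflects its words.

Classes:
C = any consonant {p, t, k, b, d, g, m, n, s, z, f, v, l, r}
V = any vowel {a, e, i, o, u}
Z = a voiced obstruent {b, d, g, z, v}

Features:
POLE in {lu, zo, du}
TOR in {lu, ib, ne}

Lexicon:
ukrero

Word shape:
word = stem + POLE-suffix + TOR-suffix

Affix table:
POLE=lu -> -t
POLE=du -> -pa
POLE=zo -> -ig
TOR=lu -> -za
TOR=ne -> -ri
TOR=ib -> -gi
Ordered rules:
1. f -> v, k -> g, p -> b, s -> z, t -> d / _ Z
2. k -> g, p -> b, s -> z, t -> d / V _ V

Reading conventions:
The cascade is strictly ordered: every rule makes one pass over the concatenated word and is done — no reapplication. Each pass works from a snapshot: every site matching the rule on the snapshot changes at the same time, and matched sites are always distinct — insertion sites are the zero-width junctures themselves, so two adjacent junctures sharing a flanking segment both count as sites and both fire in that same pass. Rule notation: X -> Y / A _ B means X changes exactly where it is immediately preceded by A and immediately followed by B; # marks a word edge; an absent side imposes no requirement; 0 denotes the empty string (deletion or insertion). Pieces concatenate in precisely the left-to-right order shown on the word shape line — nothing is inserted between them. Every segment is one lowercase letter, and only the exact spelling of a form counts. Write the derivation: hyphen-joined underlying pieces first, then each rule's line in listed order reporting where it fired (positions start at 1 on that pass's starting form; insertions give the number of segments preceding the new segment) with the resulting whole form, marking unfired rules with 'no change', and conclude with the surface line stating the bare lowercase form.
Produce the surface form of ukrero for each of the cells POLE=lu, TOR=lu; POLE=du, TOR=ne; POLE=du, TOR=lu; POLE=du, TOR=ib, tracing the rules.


cell POLE=lu, TOR=lu:
underlying: ukrero-t-za
1. f -> v, k -> g, p -> b, s -> z, t -> d / _ Z: fires at position(s) 7: ukrerodza
2. k -> g, p -> b, s -> z, t -> d / V _ V: no change
surface: ukrerodza

cell POLE=du, TOR=ne:
underlying: ukrero-pa-ri
1. f -> v, k -> g, p -> b, s -> z, t -> d / _ Z: no change
2. k -> g, p -> b, s -> z, t -> d / V _ V: fires at position(s) 7: ukrerobari
surface: ukrerobari

cell POLE=du, TOR=lu:
underlying: ukrero-pa-za
1. f -> v, k -> g, p -> b, s -> z, t -> d / _ Z: no change
2. k -> g, p -> b, s -> z, t -> d / V _ V: fires at position(s) 7: ukrerobaza
surface: ukrerobaza

cell POLE=du, TOR=ib:
underlying: ukrero-pa-gi
1. f -> v, k -> g, p -> b, s -> z, t -> d / _ Z: no change
2. k -> g, p -> b, s -> z, t -> d / V _ V: fires at position(s) 7: ukrerobagi
surface: ukrerobagi


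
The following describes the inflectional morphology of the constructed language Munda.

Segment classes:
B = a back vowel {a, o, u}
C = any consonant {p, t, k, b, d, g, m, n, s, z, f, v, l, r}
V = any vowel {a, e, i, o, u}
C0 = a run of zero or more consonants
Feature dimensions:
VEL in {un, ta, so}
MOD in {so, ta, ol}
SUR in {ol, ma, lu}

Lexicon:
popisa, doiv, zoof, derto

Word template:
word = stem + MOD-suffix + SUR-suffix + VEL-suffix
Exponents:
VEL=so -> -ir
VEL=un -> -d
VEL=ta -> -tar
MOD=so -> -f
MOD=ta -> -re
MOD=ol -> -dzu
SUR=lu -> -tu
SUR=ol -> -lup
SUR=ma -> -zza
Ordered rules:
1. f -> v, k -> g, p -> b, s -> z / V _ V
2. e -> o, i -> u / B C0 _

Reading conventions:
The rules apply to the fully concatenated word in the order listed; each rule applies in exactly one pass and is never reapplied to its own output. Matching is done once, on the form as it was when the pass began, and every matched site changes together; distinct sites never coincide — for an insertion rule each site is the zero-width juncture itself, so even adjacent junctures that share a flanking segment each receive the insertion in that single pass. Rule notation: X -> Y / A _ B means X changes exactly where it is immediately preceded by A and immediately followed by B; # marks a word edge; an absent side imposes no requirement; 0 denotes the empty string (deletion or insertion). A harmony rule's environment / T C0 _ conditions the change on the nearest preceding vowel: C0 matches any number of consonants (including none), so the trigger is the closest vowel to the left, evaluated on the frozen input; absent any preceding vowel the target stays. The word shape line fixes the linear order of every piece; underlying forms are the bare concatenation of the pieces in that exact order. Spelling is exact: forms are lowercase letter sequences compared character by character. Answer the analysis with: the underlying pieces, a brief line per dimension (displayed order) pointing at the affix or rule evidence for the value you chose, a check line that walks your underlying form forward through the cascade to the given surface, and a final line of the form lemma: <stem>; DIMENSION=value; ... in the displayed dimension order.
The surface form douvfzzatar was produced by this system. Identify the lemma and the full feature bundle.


underlying: doiv-f-zza-tar
VEL=ta - signalled by the affix -tar
MOD=so - signalled by the affix -f
SUR=ma - signalled by the affix -zza
check: doivfzzatar -> doivfzzatar -> douvfzzatar
lemma: doiv; VEL=ta; MOD=so; SUR=ma
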